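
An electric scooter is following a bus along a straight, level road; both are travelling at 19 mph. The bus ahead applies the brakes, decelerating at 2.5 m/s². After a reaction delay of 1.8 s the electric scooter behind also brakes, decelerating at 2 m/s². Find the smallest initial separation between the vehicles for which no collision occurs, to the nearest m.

Minimum gap ≈ 19 m

19 mph × 0.44704 = 8.4938 m/s.
Leader travels v²/(2a_L) = 72.145 / 5.000 = 14.429 m before stopping.
Follower covers v·t_r = 8.4938 × 1.8 = 15.289 m while reacting, then v²/(2a_F) = 72.145 / 4.000 = 18.036 m while braking, for a total of 15.289 + 18.036 = 33.325 m.
Since a_F ≤ a_L and the follower starts braking later, the follower is never slower than the leader, so the closest approach is when both have stopped.
Minimum gap = 33.325 − 14.429 = 18.896 m.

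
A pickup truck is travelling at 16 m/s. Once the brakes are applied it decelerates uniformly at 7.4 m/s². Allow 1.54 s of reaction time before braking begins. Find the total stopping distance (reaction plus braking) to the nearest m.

Reaction distance = v·t_r = 16.0000 × 1.54 = 24.640 m.
Braking distance = v²/(2a) = 16.0000² / (2 × 7.400) = 256.000 / 14.800 = 17.297 m.
Total = 24.640 + 17.297 = 41.937 m.

Total stopping distance ≈ 42 m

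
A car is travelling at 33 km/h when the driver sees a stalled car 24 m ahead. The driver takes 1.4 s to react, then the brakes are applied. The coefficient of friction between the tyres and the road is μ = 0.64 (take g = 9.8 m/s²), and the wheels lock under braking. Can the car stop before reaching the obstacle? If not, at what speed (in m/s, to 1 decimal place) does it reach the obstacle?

33 km/h ÷ 3.6 = 9.1667 m/s.
a = μg = 0.64 × 9.8 = 6.272 m/s².
Reaction distance = 9.1667 × 1.4 = 12.833 m.
Braking distance = v²/(2a) = 84.028 / 12.544 = 6.699 m.
Total stopping distance = 12.833 + 6.699 = 19.532 m, vs 24 m available — it stops with 24 − 19.532 = 4.468 m to spare.

Yes — it stops about 4.5 m short of the obstacle, so it never reaches it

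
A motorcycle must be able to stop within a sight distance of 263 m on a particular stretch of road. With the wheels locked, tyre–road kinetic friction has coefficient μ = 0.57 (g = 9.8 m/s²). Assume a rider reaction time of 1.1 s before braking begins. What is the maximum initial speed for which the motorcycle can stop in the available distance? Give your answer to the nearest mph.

Maximum speed ≈ 108 mph

a = μg = 0.57 × 9.8 = 5.586 m/s².
Stopping distance: v·t_r + v²/(2a) = 263 with t_r = 1.1 s and a = 5.586 m/s².
So v² + 12.289 v − 2938.24 = 0.
Positive root: v = −a·t_r + √((a·t_r)² + 2a·d) = −6.145 + √(37.761 + 2938.24) = 48.4077 m/s.
48.4077 m/s ÷ 0.44704 = 108.285 mph.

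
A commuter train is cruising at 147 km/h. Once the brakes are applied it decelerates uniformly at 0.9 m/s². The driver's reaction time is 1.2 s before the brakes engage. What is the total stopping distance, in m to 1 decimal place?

147 km/h ÷ 3.6 = 40.8333 m/s.
Reaction distance = v·t_r = 40.8333 × 1.2 = 49.000 m.
Braking distance = v²/(2a) = 40.8333² / (2 × 0.900) = 1667.358 / 1.800 = 926.310 m.
Total = 49.000 + 926.310 = 975.310 m.

Total stopping distance ≈ 975.3 m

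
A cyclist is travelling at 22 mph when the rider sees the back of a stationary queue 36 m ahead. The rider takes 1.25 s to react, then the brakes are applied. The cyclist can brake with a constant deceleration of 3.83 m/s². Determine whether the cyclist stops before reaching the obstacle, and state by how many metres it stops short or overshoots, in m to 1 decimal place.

22 mph × 0.44704 = 9.8349 m/s.
Reaction distance = 9.8349 × 1.25 = 12.294 m.
Braking distance = v²/(2a) = 96.725 / 7.660 = 12.627 m.
Total stopping distance = 12.294 + 12.627 = 24.921 m, vs 36 m available — it stops with 36 − 24.921 = 11.079 m to spare.

Yes — it stops 11.1 m short of the obstacle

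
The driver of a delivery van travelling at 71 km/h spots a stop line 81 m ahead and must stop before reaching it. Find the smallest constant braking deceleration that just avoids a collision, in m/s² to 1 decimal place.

71 km/h ÷ 3.6 = 19.7222 m/s.
v² = 2a·d ⇒ a = v²/(2d) = 19.7222² / (2 × 81.000) = 388.965 / 162.000 = 2.4010 m/s².

Required deceleration ≈ 2.4 m/s²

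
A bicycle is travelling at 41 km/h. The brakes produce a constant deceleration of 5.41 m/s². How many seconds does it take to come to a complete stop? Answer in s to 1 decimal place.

41 km/h ÷ 3.6 = 11.3889 m/s.
Braking time = v/a = 11.3889 / 5.410 = 2.105 s.

Braking time ≈ 2.1 s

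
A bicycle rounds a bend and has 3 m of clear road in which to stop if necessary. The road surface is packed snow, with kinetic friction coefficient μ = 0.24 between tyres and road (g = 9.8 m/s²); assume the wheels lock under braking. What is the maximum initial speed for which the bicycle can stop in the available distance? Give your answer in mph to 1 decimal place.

a = μg = 0.24 × 9.8 = 2.352 m/s².
v²/(2a) = d ⇒ v = √(2 × 2.352 × 3) = √14.11 = 3.7563 m/s.
3.7563 m/s ÷ 0.44704 = 8.403 mph.

Maximum speed ≈ 8.4 mph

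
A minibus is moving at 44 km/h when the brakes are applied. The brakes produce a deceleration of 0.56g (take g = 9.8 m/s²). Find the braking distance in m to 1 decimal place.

44 km/h ÷ 3.6 = 12.2222 m/s.
a = 0.56 × 9.8 = 5.488 m/s².
Braking distance = v²/(2a) = 12.2222² / (2 × 5.488) = 149.382 / 10.976 = 13.610 m.

Braking distance ≈ 13.6 m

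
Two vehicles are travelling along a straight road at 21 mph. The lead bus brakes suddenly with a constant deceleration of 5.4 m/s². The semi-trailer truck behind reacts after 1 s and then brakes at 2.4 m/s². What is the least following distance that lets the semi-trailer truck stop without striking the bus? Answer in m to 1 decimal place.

21 mph × 0.44704 = 9.3878 m/s.
Leader travels v²/(2a_L) = 88.131 / 10.800 = 8.160 m before stopping.
Follower covers v·t_r = 9.3878 × 1 = 9.388 m while reacting, then v²/(2a_F) = 88.131 / 4.800 = 18.361 m while braking, for a total of 9.388 + 18.361 = 27.749 m.
Since a_F ≤ a_L and the follower starts braking later, the follower is never slower than the leader, so the closest approach is when both have stopped.
Minimum gap = 27.749 − 8.160 = 19.589 m.

Minimum gap ≈ 19.6 m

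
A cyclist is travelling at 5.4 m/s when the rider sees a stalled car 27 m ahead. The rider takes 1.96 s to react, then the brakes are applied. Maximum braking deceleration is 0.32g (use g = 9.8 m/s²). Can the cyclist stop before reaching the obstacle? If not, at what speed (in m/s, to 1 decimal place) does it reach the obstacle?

Yes — it stops about 11.8 m short of the obstacle, so it never reaches it

a = 0.32 × 9.8 = 3.136 m/s².
Reaction distance = 5.4000 × 1.96 = 10.584 m.
Braking distance = v²/(2a) = 29.160 / 6.272 = 4.649 m.
Total stopping distance = 10.584 + 4.649 = 15.233 m, vs 27 m available — it stops with 27 − 15.233 = 11.767 m to spare.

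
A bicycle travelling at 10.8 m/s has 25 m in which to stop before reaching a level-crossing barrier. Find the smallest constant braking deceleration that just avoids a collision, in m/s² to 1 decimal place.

v² = 2a·d ⇒ a = v²/(2d) = 10.8000² / (2 × 25.000) = 116.640 / 50.000 = 2.3328 m/s².

Required deceleration ≈ 2.3 m/s²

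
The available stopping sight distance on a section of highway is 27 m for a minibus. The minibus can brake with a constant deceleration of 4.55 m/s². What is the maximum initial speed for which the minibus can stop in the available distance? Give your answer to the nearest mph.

Maximum speed ≈ 35 mph

v²/(2a) = d ⇒ v = √(2 × 4.550 × 27) = √245.70 = 15.6748 m/s.
15.6748 m/s ÷ 0.44704 = 35.064 mph.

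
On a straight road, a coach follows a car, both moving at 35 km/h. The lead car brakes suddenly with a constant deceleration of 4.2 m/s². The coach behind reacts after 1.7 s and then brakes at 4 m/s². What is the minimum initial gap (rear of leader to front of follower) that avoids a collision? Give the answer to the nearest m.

Minimum gap ≈ 17 m

35 km/h ÷ 3.6 = 9.7222 m/s.
Leader travels v²/(2a_L) = 94.521 / 8.400 = 11.252 m before stopping.
Follower covers v·t_r = 9.7222 × 1.7 = 16.528 m while reacting, then v²/(2a_F) = 94.521 / 8.000 = 11.815 m while braking, for a total of 16.528 + 11.815 = 28.343 m.
Since a_F ≤ a_L and the follower starts braking later, the follower is never slower than the leader, so the closest approach is when both have stopped.
Minimum gap = 28.343 − 11.252 = 17.091 m.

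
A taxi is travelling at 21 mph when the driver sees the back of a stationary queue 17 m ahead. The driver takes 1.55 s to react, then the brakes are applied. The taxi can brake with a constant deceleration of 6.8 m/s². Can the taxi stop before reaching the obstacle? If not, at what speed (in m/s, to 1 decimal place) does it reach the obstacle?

No — it strikes the obstacle at 7.4 m/s

21 mph × 0.44704 = 9.3878 m/s.
Reaction distance = 9.3878 × 1.55 = 14.551 m.
Braking distance needed to stop: v²/(2a) = 88.131 / 13.600 = 6.480 m, so total needed = 14.551 + 6.480 = 21.031 m > 17 m — it cannot stop.
Distance remaining when braking begins: 17 − 14.551 = 2.449 m.
v² = v₀² − 2a·d = 88.131 − 2 × 6.800 × 2.449 = 54.825 m²/s².
v = √54.825 = 7.404 m/s.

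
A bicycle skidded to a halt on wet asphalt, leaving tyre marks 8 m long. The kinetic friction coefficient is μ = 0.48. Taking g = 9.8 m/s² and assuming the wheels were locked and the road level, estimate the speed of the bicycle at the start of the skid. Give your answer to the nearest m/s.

Deceleration a = μg = 0.48 × 9.8 = 4.704 m/s².
v = √(2a·d) = √(2 × 4.704 × 8) = √75.264 = 8.6755 m/s.

Initial speed ≈ 9 m/s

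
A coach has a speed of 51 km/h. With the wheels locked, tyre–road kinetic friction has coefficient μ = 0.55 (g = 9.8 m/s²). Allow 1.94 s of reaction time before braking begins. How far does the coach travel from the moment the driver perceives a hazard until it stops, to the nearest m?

51 km/h ÷ 3.6 = 14.1667 m/s.
a = μg = 0.55 × 9.8 = 5.390 m/s².
Reaction distance = v·t_r = 14.1667 × 1.94 = 27.483 m.
Braking distance = v²/(2a) = 14.1667² / (2 × 5.390) = 200.695 / 10.780 = 18.617 m.
Total = 27.483 + 18.617 = 46.100 m.

Total stopping distance ≈ 46 m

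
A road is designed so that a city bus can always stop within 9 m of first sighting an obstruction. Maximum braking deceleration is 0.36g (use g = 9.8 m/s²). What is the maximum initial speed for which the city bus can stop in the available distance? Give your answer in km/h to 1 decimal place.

Maximum speed ≈ 28.7 km/h

a = 0.36 × 9.8 = 3.528 m/s².
v²/(2a) = d ⇒ v = √(2 × 3.528 × 9) = √63.50 = 7.9687 m/s.
7.9687 m/s × 3.6 = 28.687 km/h.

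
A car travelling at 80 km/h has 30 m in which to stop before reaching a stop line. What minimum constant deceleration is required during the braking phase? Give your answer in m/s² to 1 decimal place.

80 km/h ÷ 3.6 = 22.2222 m/s.
v² = 2a·d ⇒ a = v²/(2d) = 22.2222² / (2 × 30.000) = 493.826 / 60.000 = 8.2304 m/s².

Required deceleration ≈ 8.2 m/s²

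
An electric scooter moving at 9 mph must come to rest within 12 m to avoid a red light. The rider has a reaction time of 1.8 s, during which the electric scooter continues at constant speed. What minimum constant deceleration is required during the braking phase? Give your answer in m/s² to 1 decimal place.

Required deceleration ≈ 1.7 m/s²

9 mph × 0.44704 = 4.0234 m/s.
Distance covered during reaction = 4.0234 × 1.8 = 7.242 m.
Distance available for braking: 12 − 7.242 = 4.758 m.
v² = 2a·d ⇒ a = v²/(2d) = 4.0234² / (2 × 4.758) = 16.188 / 9.516 = 1.7011 m/s².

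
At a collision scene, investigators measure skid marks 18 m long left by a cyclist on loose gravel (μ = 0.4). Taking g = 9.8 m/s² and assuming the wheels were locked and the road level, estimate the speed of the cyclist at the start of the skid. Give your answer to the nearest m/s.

Deceleration a = μg = 0.4 × 9.8 = 3.920 m/s².
v = √(2a·d) = √(2 × 3.920 × 18) = √141.120 = 11.8794 m/s.

Initial speed ≈ 12 m/s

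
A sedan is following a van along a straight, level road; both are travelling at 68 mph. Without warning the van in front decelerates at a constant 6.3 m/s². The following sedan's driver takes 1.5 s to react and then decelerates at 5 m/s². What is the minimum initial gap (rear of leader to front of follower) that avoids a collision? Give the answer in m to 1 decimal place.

68 mph × 0.44704 = 30.3987 m/s.
Leader travels v²/(2a_L) = 924.081 / 12.600 = 73.340 m before stopping.
Follower covers v·t_r = 30.3987 × 1.5 = 45.598 m while reacting, then v²/(2a_F) = 924.081 / 10.000 = 92.408 m while braking, for a total of 45.598 + 92.408 = 138.006 m.
Since a_F ≤ a_L and the follower starts braking later, the follower is never slower than the leader, so the closest approach is when both have stopped.
Minimum gap = 138.006 − 73.340 = 64.666 m.

Minimum gap ≈ 64.7 m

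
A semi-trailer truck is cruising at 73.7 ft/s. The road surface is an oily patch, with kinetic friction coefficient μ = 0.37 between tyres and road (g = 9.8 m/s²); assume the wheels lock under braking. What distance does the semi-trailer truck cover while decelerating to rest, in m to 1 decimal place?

Braking distance ≈ 69.6 m

73.7 ft/s × 0.3048 = 22.4638 m/s.
a = μg = 0.37 × 9.8 = 3.626 m/s².
Braking distance = v²/(2a) = 22.4638² / (2 × 3.626) = 504.622 / 7.252 = 69.584 m.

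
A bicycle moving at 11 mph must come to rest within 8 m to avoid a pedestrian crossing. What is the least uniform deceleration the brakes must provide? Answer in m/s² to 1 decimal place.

11 mph × 0.44704 = 4.9174 m/s.
v² = 2a·d ⇒ a = v²/(2d) = 4.9174² / (2 × 8.000) = 24.181 / 16.000 = 1.5113 m/s².

Required deceleration ≈ 1.5 m/s²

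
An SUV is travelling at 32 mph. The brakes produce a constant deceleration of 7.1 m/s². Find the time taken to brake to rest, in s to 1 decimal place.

Braking time ≈ 2.0 s

32 mph × 0.44704 = 14.3053 m/s.
Braking time = v/a = 14.3053 / 7.100 = 2.015 s.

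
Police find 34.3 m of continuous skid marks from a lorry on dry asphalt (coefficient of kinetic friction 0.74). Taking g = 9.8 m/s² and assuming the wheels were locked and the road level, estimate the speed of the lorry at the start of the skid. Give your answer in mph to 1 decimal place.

Deceleration a = μg = 0.74 × 9.8 = 7.252 m/s².
v = √(2a·d) = √(2 × 7.252 × 34.3) = √497.487 = 22.3044 m/s.
= 22.3044 ÷ 0.44704 = 49.894 mph.

Initial speed ≈ 49.9 mph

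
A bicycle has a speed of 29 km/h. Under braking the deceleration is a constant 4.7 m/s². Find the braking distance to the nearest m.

29 km/h ÷ 3.6 = 8.0556 m/s.
Braking distance = v²/(2a) = 8.0556² / (2 × 4.700) = 64.893 / 9.400 = 6.904 m.

Braking distance ≈ 7 m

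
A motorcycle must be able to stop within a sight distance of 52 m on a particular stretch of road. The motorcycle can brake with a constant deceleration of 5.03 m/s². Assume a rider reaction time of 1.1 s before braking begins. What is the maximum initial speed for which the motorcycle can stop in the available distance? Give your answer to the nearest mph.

Stopping distance: v·t_r + v²/(2a) = 52 with t_r = 1.1 s and a = 5.030 m/s².
So v² + 11.066 v − 523.12 = 0.
Positive root: v = −a·t_r + √((a·t_r)² + 2a·d) = −5.533 + √(30.614 + 523.12) = 17.9986 m/s.
17.9986 m/s ÷ 0.44704 = 40.262 mph.

Maximum speed ≈ 40 mph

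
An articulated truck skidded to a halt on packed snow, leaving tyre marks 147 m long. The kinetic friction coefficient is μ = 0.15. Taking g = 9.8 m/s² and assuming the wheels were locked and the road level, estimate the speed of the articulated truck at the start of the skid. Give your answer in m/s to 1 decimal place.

Deceleration a = μg = 0.15 × 9.8 = 1.470 m/s².
v = √(2a·d) = √(2 × 1.470 × 147) = √432.180 = 20.7889 m/s.

Initial speed ≈ 20.8 m/s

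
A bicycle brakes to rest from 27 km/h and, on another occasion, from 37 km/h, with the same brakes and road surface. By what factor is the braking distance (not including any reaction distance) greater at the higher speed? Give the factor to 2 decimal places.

Braking distance d = v²/(2a), so with a fixed, d ∝ v².
Factor = (37/27)² = 1.3704² = 1.8780.

Factor ≈ 1.88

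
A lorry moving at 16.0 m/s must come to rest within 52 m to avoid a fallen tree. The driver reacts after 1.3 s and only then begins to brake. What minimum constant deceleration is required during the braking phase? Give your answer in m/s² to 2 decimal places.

Distance covered during reaction = 16.0000 × 1.3 = 20.800 m.
Distance available for braking: 52 − 20.800 = 31.200 m.
v² = 2a·d ⇒ a = v²/(2d) = 16.0000² / (2 × 31.200) = 256.000 / 62.400 = 4.1026 m/s².

Required deceleration ≈ 4.10 m/s²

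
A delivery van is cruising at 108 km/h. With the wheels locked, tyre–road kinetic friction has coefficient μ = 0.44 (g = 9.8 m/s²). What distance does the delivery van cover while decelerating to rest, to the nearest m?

108 km/h ÷ 3.6 = 30.0000 m/s.
a = μg = 0.44 × 9.8 = 4.312 m/s².
Braking distance = v²/(2a) = 30.0000² / (2 × 4.312) = 900.000 / 8.624 = 104.360 m.

Braking distance ≈ 104 m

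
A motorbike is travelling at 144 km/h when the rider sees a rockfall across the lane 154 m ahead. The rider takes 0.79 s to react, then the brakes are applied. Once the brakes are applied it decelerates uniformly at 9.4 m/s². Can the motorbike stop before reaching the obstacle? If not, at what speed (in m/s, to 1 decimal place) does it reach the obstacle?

144 km/h ÷ 3.6 = 40.0000 m/s.
Reaction distance = 40.0000 × 0.79 = 31.600 m.
Braking distance = v²/(2a) = 1600.000 / 18.800 = 85.106 m.
Total stopping distance = 31.600 + 85.106 = 116.706 m, vs 154 m available — it stops with 154 − 116.706 = 37.294 m to spare.

Yes — it stops about 37.3 m short of the obstacle, so it never reaches it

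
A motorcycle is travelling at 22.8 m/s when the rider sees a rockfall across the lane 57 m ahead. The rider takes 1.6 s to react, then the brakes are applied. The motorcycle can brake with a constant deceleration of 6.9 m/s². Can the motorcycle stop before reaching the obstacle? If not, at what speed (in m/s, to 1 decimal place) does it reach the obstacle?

No — it strikes the obstacle at 15.4 m/s

Reaction distance = 22.8000 × 1.6 = 36.480 m.
Braking distance needed to stop: v²/(2a) = 519.840 / 13.800 = 37.670 m, so total needed = 36.480 + 37.670 = 74.150 m > 57 m — it cannot stop.
Distance remaining when braking begins: 57 − 36.480 = 20.520 m.
v² = v₀² − 2a·d = 519.840 − 2 × 6.900 × 20.520 = 236.664 m²/s².
v = √236.664 = 15.384 m/s.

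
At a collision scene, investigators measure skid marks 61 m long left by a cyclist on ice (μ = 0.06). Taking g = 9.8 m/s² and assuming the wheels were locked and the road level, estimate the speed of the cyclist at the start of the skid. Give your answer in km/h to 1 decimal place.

Initial speed ≈ 30.5 km/h

Deceleration a = μg = 0.06 × 9.8 = 0.588 m/s².
v = √(2a·d) = √(2 × 0.588 × 61) = √71.736 = 8.4697 m/s.
= 8.4697 × 3.6 = 30.491 km/h.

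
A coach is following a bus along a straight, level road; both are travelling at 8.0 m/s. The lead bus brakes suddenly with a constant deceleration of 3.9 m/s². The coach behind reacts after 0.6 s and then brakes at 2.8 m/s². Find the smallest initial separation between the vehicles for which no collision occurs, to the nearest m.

Minimum gap ≈ 8 m

Leader travels v²/(2a_L) = 64.000 / 7.800 = 8.205 m before stopping.
Follower covers v·t_r = 8.0000 × 0.6 = 4.800 m while reacting, then v²/(2a_F) = 64.000 / 5.600 = 11.429 m while braking, for a total of 4.800 + 11.429 = 16.229 m.
Since a_F ≤ a_L and the follower starts braking later, the follower is never slower than the leader, so the closest approach is when both have stopped.
Minimum gap = 16.229 − 8.205 = 8.024 m.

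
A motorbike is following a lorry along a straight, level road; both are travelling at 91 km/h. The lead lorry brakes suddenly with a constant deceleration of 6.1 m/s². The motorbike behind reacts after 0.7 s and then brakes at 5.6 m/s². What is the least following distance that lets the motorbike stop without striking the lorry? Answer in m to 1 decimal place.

Minimum gap ≈ 22.4 m

91 km/h ÷ 3.6 = 25.2778 m/s.
Leader travels v²/(2a_L) = 638.967 / 12.200 = 52.374 m before stopping.
Follower covers v·t_r = 25.2778 × 0.7 = 17.694 m while reacting, then v²/(2a_F) = 638.967 / 11.200 = 57.051 m while braking, for a total of 17.694 + 57.051 = 74.745 m.
Since a_F ≤ a_L and the follower starts braking later, the follower is never slower than the leader, so the closest approach is when both have stopped.
Minimum gap = 74.745 − 52.374 = 22.371 m.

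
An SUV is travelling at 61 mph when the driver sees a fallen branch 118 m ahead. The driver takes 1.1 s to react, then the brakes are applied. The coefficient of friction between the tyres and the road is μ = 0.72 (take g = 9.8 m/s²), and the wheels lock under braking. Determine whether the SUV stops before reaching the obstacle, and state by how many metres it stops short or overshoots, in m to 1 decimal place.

61 mph × 0.44704 = 27.2694 m/s.
a = μg = 0.72 × 9.8 = 7.056 m/s².
Reaction distance = 27.2694 × 1.1 = 29.996 m.
Braking distance = v²/(2a) = 743.620 / 14.112 = 52.694 m.
Total stopping distance = 29.996 + 52.694 = 82.690 m, vs 118 m available — it stops with 118 − 82.690 = 35.310 m to spare.

Yes — it stops 35.3 m short of the obstacle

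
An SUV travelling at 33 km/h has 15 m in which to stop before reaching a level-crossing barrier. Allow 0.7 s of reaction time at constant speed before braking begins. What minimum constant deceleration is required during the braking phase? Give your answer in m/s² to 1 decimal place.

33 km/h ÷ 3.6 = 9.1667 m/s.
Distance covered during reaction = 9.1667 × 0.7 = 6.417 m.
Distance available for braking: 15 − 6.417 = 8.583 m.
v² = 2a·d ⇒ a = v²/(2d) = 9.1667² / (2 × 8.583) = 84.028 / 17.166 = 4.8950 m/s².

Required deceleration ≈ 4.9 m/s²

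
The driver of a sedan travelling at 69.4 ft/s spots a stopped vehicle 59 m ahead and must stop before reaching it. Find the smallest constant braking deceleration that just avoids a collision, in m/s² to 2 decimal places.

69.4 ft/s × 0.3048 = 21.1531 m/s.
v² = 2a·d ⇒ a = v²/(2d) = 21.1531² / (2 × 59.000) = 447.454 / 118.000 = 3.7920 m/s².

Required deceleration ≈ 3.79 m/s²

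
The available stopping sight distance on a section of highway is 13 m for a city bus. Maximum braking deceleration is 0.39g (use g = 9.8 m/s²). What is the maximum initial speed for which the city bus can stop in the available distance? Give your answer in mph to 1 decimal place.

a = 0.39 × 9.8 = 3.822 m/s².
v²/(2a) = d ⇒ v = √(2 × 3.822 × 13) = √99.37 = 9.9685 m/s.
9.9685 m/s ÷ 0.44704 = 22.299 mph.

Maximum speed ≈ 22.3 mph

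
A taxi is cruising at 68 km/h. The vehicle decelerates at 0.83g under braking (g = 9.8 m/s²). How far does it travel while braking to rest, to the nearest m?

68 km/h ÷ 3.6 = 18.8889 m/s.
a = 0.83 × 9.8 = 8.134 m/s².
Braking distance = v²/(2a) = 18.8889² / (2 × 8.134) = 356.791 / 16.268 = 21.932 m.

Braking distance ≈ 22 m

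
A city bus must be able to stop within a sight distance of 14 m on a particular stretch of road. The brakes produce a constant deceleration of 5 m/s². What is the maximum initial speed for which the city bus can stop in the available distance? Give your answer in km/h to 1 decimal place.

Maximum speed ≈ 42.6 km/h

v²/(2a) = d ⇒ v = √(2 × 5.000 × 14) = √140.00 = 11.8322 m/s.
11.8322 m/s × 3.6 = 42.596 km/h.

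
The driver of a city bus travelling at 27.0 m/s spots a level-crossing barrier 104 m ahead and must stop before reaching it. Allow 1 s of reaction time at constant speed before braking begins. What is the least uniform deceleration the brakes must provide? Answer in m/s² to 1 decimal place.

Distance covered during reaction = 27.0000 × 1 = 27.000 m.
Distance available for braking: 104 − 27.000 = 77.000 m.
v² = 2a·d ⇒ a = v²/(2d) = 27.0000² / (2 × 77.000) = 729.000 / 154.000 = 4.7338 m/s².

Required deceleration ≈ 4.7 m/s²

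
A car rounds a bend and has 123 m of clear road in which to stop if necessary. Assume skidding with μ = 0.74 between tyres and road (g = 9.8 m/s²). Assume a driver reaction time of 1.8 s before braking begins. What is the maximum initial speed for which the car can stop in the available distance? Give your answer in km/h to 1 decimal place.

Maximum speed ≈ 112.2 km/h

a = μg = 0.74 × 9.8 = 7.252 m/s².
Stopping distance: v·t_r + v²/(2a) = 123 with t_r = 1.8 s and a = 7.252 m/s².
So v² + 26.107 v − 1783.99 = 0.
Positive root: v = −a·t_r + √((a·t_r)² + 2a·d) = −13.054 + √(170.407 + 1783.99) = 31.1546 m/s.
31.1546 m/s × 3.6 = 112.157 km/h.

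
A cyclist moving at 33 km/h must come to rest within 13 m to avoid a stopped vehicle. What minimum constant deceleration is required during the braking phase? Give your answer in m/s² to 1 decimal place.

Required deceleration ≈ 3.2 m/s²

33 km/h ÷ 3.6 = 9.1667 m/s.
v² = 2a·d ⇒ a = v²/(2d) = 9.1667² / (2 × 13.000) = 84.028 / 26.000 = 3.2318 m/s².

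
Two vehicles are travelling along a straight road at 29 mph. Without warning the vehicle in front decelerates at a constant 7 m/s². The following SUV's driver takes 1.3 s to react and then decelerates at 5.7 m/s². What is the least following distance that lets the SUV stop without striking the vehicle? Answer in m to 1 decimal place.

Minimum gap ≈ 19.6 m

29 mph × 0.44704 = 12.9642 m/s.
Leader travels v²/(2a_L) = 168.070 / 14.000 = 12.005 m before stopping.
Follower covers v·t_r = 12.9642 × 1.3 = 16.853 m while reacting, then v²/(2a_F) = 168.070 / 11.400 = 14.743 m while braking, for a total of 16.853 + 14.743 = 31.596 m.
Since a_F ≤ a_L and the follower starts braking later, the follower is never slower than the leader, so the closest approach is when both have stopped.
Minimum gap = 31.596 − 12.005 = 19.591 m.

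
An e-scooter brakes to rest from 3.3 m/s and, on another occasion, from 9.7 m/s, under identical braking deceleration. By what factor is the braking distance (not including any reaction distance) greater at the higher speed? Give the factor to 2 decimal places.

Factor ≈ 8.64

Braking distance d = v²/(2a), so with a fixed, d ∝ v².
Factor = (9.7/3.3)² = 2.9394² = 8.6401.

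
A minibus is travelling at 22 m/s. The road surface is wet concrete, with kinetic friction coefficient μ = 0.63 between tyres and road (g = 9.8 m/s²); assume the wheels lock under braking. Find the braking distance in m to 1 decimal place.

a = μg = 0.63 × 9.8 = 6.174 m/s².
Braking distance = v²/(2a) = 22.0000² / (2 × 6.174) = 484.000 / 12.348 = 39.197 m.

Braking distance ≈ 39.2 m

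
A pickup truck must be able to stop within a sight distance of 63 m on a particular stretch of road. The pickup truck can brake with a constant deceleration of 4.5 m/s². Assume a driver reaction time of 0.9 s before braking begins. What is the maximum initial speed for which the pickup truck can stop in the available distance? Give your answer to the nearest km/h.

Stopping distance: v·t_r + v²/(2a) = 63 with t_r = 0.9 s and a = 4.500 m/s².
So v² + 8.100 v − 567.00 = 0.
Positive root: v = −a·t_r + √((a·t_r)² + 2a·d) = −4.050 + √(16.402 + 567.00) = 20.1037 m/s.
20.1037 m/s × 3.6 = 72.373 km/h.

Maximum speed ≈ 72 km/h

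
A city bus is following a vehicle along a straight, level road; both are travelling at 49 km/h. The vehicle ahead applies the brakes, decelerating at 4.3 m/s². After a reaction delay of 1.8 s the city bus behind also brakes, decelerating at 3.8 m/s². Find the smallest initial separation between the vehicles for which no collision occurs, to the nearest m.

Minimum gap ≈ 27 m

49 km/h ÷ 3.6 = 13.6111 m/s.
Leader travels v²/(2a_L) = 185.262 / 8.600 = 21.542 m before stopping.
Follower covers v·t_r = 13.6111 × 1.8 = 24.500 m while reacting, then v²/(2a_F) = 185.262 / 7.600 = 24.377 m while braking, for a total of 24.500 + 24.377 = 48.877 m.
Since a_F ≤ a_L and the follower starts braking later, the follower is never slower than the leader, so the closest approach is when both have stopped.
Minimum gap = 48.877 − 21.542 = 27.335 m.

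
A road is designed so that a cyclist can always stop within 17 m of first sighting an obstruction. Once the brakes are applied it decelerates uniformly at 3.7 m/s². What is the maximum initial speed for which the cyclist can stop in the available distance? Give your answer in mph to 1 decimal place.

v²/(2a) = d ⇒ v = √(2 × 3.700 × 17) = √125.80 = 11.2161 m/s.
11.2161 m/s ÷ 0.44704 = 25.090 mph.

Maximum speed ≈ 25.1 mph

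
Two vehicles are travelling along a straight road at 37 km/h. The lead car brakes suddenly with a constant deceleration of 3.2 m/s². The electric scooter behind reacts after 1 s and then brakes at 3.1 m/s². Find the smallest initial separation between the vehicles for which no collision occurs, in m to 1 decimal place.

37 km/h ÷ 3.6 = 10.2778 m/s.
Leader travels v²/(2a_L) = 105.633 / 6.400 = 16.505 m before stopping.
Follower covers v·t_r = 10.2778 × 1 = 10.278 m while reacting, then v²/(2a_F) = 105.633 / 6.200 = 17.038 m while braking, for a total of 10.278 + 17.038 = 27.316 m.
Since a_F ≤ a_L and the follower starts braking later, the follower is never slower than the leader, so the closest approach is when both have stopped.
Minimum gap = 27.316 − 16.505 = 10.811 m.

Minimum gap ≈ 10.8 m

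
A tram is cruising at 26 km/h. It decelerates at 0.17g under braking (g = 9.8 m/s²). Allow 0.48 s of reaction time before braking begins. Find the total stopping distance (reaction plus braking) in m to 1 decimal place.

26 km/h ÷ 3.6 = 7.2222 m/s.
a = 0.17 × 9.8 = 1.666 m/s².
Reaction distance = v·t_r = 7.2222 × 0.48 = 3.467 m.
Braking distance = v²/(2a) = 7.2222² / (2 × 1.666) = 52.160 / 3.332 = 15.654 m.
Total = 3.467 + 15.654 = 19.121 m.

Total stopping distance ≈ 19.1 m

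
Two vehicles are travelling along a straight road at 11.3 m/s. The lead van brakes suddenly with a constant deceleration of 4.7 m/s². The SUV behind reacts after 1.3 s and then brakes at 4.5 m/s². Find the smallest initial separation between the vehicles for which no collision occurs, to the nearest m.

Leader travels v²/(2a_L) = 127.690 / 9.400 = 13.584 m before stopping.
Follower covers v·t_r = 11.3000 × 1.3 = 14.690 m while reacting, then v²/(2a_F) = 127.690 / 9.000 = 14.188 m while braking, for a total of 14.690 + 14.188 = 28.878 m.
Since a_F ≤ a_L and the follower starts braking later, the follower is never slower than the leader, so the closest approach is when both have stopped.
Minimum gap = 28.878 − 13.584 = 15.294 m.

Minimum gap ≈ 15 m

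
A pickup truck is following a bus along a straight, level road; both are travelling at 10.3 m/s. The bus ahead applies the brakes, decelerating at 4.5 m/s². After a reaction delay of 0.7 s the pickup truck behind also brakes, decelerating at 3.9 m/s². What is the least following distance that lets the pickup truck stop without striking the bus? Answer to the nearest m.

Leader travels v²/(2a_L) = 106.090 / 9.000 = 11.788 m before stopping.
Follower covers v·t_r = 10.3000 × 0.7 = 7.210 m while reacting, then v²/(2a_F) = 106.090 / 7.800 = 13.601 m while braking, for a total of 7.210 + 13.601 = 20.811 m.
Since a_F ≤ a_L and the follower starts braking later, the follower is never slower than the leader, so the closest approach is when both have stopped.
Minimum gap = 20.811 − 11.788 = 9.023 m.

Minimum gap ≈ 9 m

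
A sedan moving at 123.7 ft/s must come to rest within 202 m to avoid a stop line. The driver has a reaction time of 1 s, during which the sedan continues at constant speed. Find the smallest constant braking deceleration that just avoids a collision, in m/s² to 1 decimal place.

Required deceleration ≈ 4.3 m/s²

123.7 ft/s × 0.3048 = 37.7038 m/s.
Distance covered during reaction = 37.7038 × 1 = 37.704 m.
Distance available for braking: 202 − 37.704 = 164.296 m.
v² = 2a·d ⇒ a = v²/(2d) = 37.7038² / (2 × 164.296) = 1421.577 / 328.592 = 4.3263 m/s².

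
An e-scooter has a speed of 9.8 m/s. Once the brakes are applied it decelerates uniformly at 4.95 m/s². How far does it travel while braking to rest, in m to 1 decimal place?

Braking distance = v²/(2a) = 9.8000² / (2 × 4.950) = 96.040 / 9.900 = 9.701 m.

Braking distance ≈ 9.7 m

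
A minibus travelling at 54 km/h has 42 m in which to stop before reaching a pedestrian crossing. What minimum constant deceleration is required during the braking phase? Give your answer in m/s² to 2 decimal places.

Required deceleration ≈ 2.68 m/s²

54 km/h ÷ 3.6 = 15.0000 m/s.
v² = 2a·d ⇒ a = v²/(2d) = 15.0000² / (2 × 42.000) = 225.000 / 84.000 = 2.6786 m/s².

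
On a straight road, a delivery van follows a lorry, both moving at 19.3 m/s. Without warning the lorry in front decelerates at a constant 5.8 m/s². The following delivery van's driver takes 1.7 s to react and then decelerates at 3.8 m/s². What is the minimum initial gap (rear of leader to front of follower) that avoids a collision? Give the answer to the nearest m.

Minimum gap ≈ 50 m

Leader travels v²/(2a_L) = 372.490 / 11.600 = 32.111 m before stopping.
Follower covers v·t_r = 19.3000 × 1.7 = 32.810 m while reacting, then v²/(2a_F) = 372.490 / 7.600 = 49.012 m while braking, for a total of 32.810 + 49.012 = 81.822 m.
Since a_F ≤ a_L and the follower starts braking later, the follower is never slower than the leader, so the closest approach is when both have stopped.
Minimum gap = 81.822 − 32.111 = 49.711 m.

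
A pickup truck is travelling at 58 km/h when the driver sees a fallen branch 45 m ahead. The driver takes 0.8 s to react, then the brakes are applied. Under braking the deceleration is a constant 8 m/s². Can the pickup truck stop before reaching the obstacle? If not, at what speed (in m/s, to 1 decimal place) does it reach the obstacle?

Yes — it stops about 15.9 m short of the obstacle, so it never reaches it

58 km/h ÷ 3.6 = 16.1111 m/s.
Reaction distance = 16.1111 × 0.8 = 12.889 m.
Braking distance = v²/(2a) = 259.568 / 16.000 = 16.223 m.
Total stopping distance = 12.889 + 16.223 = 29.112 m, vs 45 m available — it stops with 45 − 29.112 = 15.888 m to spare.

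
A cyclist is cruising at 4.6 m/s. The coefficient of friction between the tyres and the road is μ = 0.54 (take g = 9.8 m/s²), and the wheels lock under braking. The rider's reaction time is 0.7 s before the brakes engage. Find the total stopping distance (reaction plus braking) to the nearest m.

a = μg = 0.54 × 9.8 = 5.292 m/s².
Reaction distance = v·t_r = 4.6000 × 0.7 = 3.220 m.
Braking distance = v²/(2a) = 4.6000² / (2 × 5.292) = 21.160 / 10.584 = 1.999 m.
Total = 3.220 + 1.999 = 5.219 m.

Total stopping distance ≈ 5 m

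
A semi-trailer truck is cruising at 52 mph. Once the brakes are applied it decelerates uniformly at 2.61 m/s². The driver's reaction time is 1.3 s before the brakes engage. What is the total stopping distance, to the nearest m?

52 mph × 0.44704 = 23.2461 m/s.
Reaction distance = v·t_r = 23.2461 × 1.3 = 30.220 m.
Braking distance = v²/(2a) = 23.2461² / (2 × 2.610) = 540.381 / 5.220 = 103.521 m.
Total = 30.220 + 103.521 = 133.741 m.

Total stopping distance ≈ 134 m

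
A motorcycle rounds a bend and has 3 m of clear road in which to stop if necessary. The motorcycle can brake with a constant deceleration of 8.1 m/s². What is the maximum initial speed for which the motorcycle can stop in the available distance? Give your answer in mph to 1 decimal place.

Maximum speed ≈ 15.6 mph

v²/(2a) = d ⇒ v = √(2 × 8.100 × 3) = √48.60 = 6.9714 m/s.
6.9714 m/s ÷ 0.44704 = 15.595 mph.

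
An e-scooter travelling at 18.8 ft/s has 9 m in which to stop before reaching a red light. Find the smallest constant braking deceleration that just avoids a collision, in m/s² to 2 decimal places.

18.8 ft/s × 0.3048 = 5.7302 m/s.
v² = 2a·d ⇒ a = v²/(2d) = 5.7302² / (2 × 9.000) = 32.835 / 18.000 = 1.8242 m/s².

Required deceleration ≈ 1.82 m/s²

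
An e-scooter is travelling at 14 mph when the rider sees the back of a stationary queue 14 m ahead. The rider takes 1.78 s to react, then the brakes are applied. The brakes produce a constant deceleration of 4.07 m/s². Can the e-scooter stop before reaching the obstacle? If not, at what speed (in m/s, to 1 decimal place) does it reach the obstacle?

14 mph × 0.44704 = 6.2586 m/s.
Reaction distance = 6.2586 × 1.78 = 11.140 m.
Braking distance needed to stop: v²/(2a) = 39.170 / 8.140 = 4.812 m, so total needed = 11.140 + 4.812 = 15.952 m > 14 m — it cannot stop.
Distance remaining when braking begins: 14 − 11.140 = 2.860 m.
v² = v₀² − 2a·d = 39.170 − 2 × 4.070 × 2.860 = 15.890 m²/s².
v = √15.890 = 3.986 m/s.

No — it strikes the obstacle at 4.0 m/s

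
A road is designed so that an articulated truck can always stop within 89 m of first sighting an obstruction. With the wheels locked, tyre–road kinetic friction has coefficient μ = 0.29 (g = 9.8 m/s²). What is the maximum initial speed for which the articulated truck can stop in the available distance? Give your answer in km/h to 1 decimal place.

a = μg = 0.29 × 9.8 = 2.842 m/s².
v²/(2a) = d ⇒ v = √(2 × 2.842 × 89) = √505.88 = 22.4918 m/s.
22.4918 m/s × 3.6 = 80.970 km/h.

Maximum speed ≈ 81.0 km/h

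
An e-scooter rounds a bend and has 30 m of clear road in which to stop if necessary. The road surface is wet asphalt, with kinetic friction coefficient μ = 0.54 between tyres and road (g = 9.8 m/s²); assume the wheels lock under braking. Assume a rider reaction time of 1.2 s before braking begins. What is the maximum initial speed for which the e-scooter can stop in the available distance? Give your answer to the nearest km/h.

a = μg = 0.54 × 9.8 = 5.292 m/s².
Stopping distance: v·t_r + v²/(2a) = 30 with t_r = 1.2 s and a = 5.292 m/s².
So v² + 12.701 v − 317.52 = 0.
Positive root: v = −a·t_r + √((a·t_r)² + 2a·d) = −6.350 + √(40.322 + 317.52) = 12.5667 m/s.
12.5667 m/s × 3.6 = 45.240 km/h.

Maximum speed ≈ 45 km/h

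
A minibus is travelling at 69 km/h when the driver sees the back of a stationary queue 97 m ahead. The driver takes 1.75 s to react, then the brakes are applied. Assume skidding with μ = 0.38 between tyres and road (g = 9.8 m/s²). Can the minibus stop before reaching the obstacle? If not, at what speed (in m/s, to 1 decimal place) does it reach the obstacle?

69 km/h ÷ 3.6 = 19.1667 m/s.
a = μg = 0.38 × 9.8 = 3.724 m/s².
Reaction distance = 19.1667 × 1.75 = 33.542 m.
Braking distance = v²/(2a) = 367.362 / 7.448 = 49.324 m.
Total stopping distance = 33.542 + 49.324 = 82.866 m, vs 97 m available — it stops with 97 − 82.866 = 14.134 m to spare.

Yes — it stops about 14.1 m short of the obstacle, so it never reaches it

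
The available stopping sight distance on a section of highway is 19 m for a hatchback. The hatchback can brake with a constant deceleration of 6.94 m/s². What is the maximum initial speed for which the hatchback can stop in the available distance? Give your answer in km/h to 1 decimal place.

v²/(2a) = d ⇒ v = √(2 × 6.940 × 19) = √263.72 = 16.2395 m/s.
16.2395 m/s × 3.6 = 58.462 km/h.

Maximum speed ≈ 58.5 km/h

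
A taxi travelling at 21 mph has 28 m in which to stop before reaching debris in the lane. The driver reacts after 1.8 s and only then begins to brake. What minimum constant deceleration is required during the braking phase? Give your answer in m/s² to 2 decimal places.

Required deceleration ≈ 3.97 m/s²

21 mph × 0.44704 = 9.3878 m/s.
Distance covered during reaction = 9.3878 × 1.8 = 16.898 m.
Distance available for braking: 28 − 16.898 = 11.102 m.
v² = 2a·d ⇒ a = v²/(2d) = 9.3878² / (2 × 11.102) = 88.131 / 22.204 = 3.9691 m/s².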